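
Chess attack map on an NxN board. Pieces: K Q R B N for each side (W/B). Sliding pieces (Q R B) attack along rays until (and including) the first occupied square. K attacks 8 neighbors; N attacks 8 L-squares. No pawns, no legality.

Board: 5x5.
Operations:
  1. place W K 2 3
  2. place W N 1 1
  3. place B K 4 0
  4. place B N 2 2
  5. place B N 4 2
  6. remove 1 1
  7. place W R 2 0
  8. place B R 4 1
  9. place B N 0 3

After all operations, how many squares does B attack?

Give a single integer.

Op 1: place WK@(2,3)
Op 2: place WN@(1,1)
Op 3: place BK@(4,0)
Op 4: place BN@(2,2)
Op 5: place BN@(4,2)
Op 6: remove (1,1)
Op 7: place WR@(2,0)
Op 8: place BR@(4,1)
Op 9: place BN@(0,3)
Per-piece attacks for B:
  BN@(0,3): attacks (2,4) (1,1) (2,2)
  BN@(2,2): attacks (3,4) (4,3) (1,4) (0,3) (3,0) (4,1) (1,0) (0,1)
  BK@(4,0): attacks (4,1) (3,0) (3,1)
  BR@(4,1): attacks (4,2) (4,0) (3,1) (2,1) (1,1) (0,1) [ray(0,1) blocked at (4,2); ray(0,-1) blocked at (4,0)]
  BN@(4,2): attacks (3,4) (2,3) (3,0) (2,1)
Union (16 distinct): (0,1) (0,3) (1,0) (1,1) (1,4) (2,1) (2,2) (2,3) (2,4) (3,0) (3,1) (3,4) (4,0) (4,1) (4,2) (4,3)

Answer: 16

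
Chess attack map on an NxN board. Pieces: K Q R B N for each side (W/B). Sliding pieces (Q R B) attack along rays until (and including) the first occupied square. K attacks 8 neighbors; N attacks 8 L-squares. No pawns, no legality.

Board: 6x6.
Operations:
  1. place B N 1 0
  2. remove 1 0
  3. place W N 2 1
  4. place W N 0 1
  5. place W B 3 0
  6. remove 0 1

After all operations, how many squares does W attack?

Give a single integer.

Op 1: place BN@(1,0)
Op 2: remove (1,0)
Op 3: place WN@(2,1)
Op 4: place WN@(0,1)
Op 5: place WB@(3,0)
Op 6: remove (0,1)
Per-piece attacks for W:
  WN@(2,1): attacks (3,3) (4,2) (1,3) (0,2) (4,0) (0,0)
  WB@(3,0): attacks (4,1) (5,2) (2,1) [ray(-1,1) blocked at (2,1)]
Union (9 distinct): (0,0) (0,2) (1,3) (2,1) (3,3) (4,0) (4,1) (4,2) (5,2)

Answer: 9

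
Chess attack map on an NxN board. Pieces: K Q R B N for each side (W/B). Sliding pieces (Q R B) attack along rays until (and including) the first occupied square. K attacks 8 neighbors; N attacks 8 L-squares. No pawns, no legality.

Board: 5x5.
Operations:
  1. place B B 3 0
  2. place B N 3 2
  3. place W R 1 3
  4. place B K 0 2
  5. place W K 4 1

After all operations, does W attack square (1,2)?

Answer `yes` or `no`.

Answer: yes

Derivation:
Op 1: place BB@(3,0)
Op 2: place BN@(3,2)
Op 3: place WR@(1,3)
Op 4: place BK@(0,2)
Op 5: place WK@(4,1)
Per-piece attacks for W:
  WR@(1,3): attacks (1,4) (1,2) (1,1) (1,0) (2,3) (3,3) (4,3) (0,3)
  WK@(4,1): attacks (4,2) (4,0) (3,1) (3,2) (3,0)
W attacks (1,2): yes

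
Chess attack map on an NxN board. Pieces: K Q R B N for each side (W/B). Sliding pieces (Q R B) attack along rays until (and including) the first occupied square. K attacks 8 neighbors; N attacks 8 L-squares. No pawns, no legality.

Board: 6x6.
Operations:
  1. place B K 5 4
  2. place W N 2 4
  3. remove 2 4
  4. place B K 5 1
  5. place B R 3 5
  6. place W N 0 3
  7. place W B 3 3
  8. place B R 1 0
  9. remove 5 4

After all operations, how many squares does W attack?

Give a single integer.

Answer: 9

Derivation:
Op 1: place BK@(5,4)
Op 2: place WN@(2,4)
Op 3: remove (2,4)
Op 4: place BK@(5,1)
Op 5: place BR@(3,5)
Op 6: place WN@(0,3)
Op 7: place WB@(3,3)
Op 8: place BR@(1,0)
Op 9: remove (5,4)
Per-piece attacks for W:
  WN@(0,3): attacks (1,5) (2,4) (1,1) (2,2)
  WB@(3,3): attacks (4,4) (5,5) (4,2) (5,1) (2,4) (1,5) (2,2) (1,1) (0,0) [ray(1,-1) blocked at (5,1)]
Union (9 distinct): (0,0) (1,1) (1,5) (2,2) (2,4) (4,2) (4,4) (5,1) (5,5)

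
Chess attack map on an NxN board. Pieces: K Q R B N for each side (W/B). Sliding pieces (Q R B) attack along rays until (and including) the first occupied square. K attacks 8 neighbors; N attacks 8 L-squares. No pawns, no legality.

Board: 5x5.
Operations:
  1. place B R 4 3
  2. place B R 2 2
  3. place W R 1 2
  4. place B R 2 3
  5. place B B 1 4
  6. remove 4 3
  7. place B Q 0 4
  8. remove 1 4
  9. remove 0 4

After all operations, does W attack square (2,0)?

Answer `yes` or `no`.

Answer: no

Derivation:
Op 1: place BR@(4,3)
Op 2: place BR@(2,2)
Op 3: place WR@(1,2)
Op 4: place BR@(2,3)
Op 5: place BB@(1,4)
Op 6: remove (4,3)
Op 7: place BQ@(0,4)
Op 8: remove (1,4)
Op 9: remove (0,4)
Per-piece attacks for W:
  WR@(1,2): attacks (1,3) (1,4) (1,1) (1,0) (2,2) (0,2) [ray(1,0) blocked at (2,2)]
W attacks (2,0): no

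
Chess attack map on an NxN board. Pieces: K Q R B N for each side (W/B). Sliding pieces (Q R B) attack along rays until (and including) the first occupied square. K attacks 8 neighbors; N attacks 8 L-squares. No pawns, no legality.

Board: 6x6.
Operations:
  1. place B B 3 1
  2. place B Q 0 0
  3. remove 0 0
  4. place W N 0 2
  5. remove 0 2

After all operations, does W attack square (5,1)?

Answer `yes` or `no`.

Op 1: place BB@(3,1)
Op 2: place BQ@(0,0)
Op 3: remove (0,0)
Op 4: place WN@(0,2)
Op 5: remove (0,2)
Per-piece attacks for W:
W attacks (5,1): no

Answer: no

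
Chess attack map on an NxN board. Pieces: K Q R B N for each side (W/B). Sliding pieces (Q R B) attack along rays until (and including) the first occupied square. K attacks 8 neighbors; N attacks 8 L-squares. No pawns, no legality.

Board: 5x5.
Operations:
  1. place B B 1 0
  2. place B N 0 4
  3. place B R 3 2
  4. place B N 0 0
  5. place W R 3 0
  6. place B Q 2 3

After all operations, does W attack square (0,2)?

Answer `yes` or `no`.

Op 1: place BB@(1,0)
Op 2: place BN@(0,4)
Op 3: place BR@(3,2)
Op 4: place BN@(0,0)
Op 5: place WR@(3,0)
Op 6: place BQ@(2,3)
Per-piece attacks for W:
  WR@(3,0): attacks (3,1) (3,2) (4,0) (2,0) (1,0) [ray(0,1) blocked at (3,2); ray(-1,0) blocked at (1,0)]
W attacks (0,2): no

Answer: no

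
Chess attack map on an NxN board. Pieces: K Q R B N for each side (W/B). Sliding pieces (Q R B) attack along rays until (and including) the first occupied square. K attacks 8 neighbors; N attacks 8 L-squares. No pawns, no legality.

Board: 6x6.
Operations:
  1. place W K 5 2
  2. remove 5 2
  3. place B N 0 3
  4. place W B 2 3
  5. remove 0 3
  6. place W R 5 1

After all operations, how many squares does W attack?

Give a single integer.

Answer: 16

Derivation:
Op 1: place WK@(5,2)
Op 2: remove (5,2)
Op 3: place BN@(0,3)
Op 4: place WB@(2,3)
Op 5: remove (0,3)
Op 6: place WR@(5,1)
Per-piece attacks for W:
  WB@(2,3): attacks (3,4) (4,5) (3,2) (4,1) (5,0) (1,4) (0,5) (1,2) (0,1)
  WR@(5,1): attacks (5,2) (5,3) (5,4) (5,5) (5,0) (4,1) (3,1) (2,1) (1,1) (0,1)
Union (16 distinct): (0,1) (0,5) (1,1) (1,2) (1,4) (2,1) (3,1) (3,2) (3,4) (4,1) (4,5) (5,0) (5,2) (5,3) (5,4) (5,5)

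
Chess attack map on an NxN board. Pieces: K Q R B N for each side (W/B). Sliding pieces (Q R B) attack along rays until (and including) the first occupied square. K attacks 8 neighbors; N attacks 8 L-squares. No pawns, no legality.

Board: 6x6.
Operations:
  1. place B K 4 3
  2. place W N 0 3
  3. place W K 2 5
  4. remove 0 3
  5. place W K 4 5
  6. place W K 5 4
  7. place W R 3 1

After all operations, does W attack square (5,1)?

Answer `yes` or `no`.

Answer: yes

Derivation:
Op 1: place BK@(4,3)
Op 2: place WN@(0,3)
Op 3: place WK@(2,5)
Op 4: remove (0,3)
Op 5: place WK@(4,5)
Op 6: place WK@(5,4)
Op 7: place WR@(3,1)
Per-piece attacks for W:
  WK@(2,5): attacks (2,4) (3,5) (1,5) (3,4) (1,4)
  WR@(3,1): attacks (3,2) (3,3) (3,4) (3,5) (3,0) (4,1) (5,1) (2,1) (1,1) (0,1)
  WK@(4,5): attacks (4,4) (5,5) (3,5) (5,4) (3,4)
  WK@(5,4): attacks (5,5) (5,3) (4,4) (4,5) (4,3)
W attacks (5,1): yes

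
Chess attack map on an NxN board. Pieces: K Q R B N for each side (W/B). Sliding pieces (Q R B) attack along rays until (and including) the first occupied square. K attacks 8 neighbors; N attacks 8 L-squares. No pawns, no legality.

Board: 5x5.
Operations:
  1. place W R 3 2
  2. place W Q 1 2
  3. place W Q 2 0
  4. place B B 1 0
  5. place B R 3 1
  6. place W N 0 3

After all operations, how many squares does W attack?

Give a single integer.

Op 1: place WR@(3,2)
Op 2: place WQ@(1,2)
Op 3: place WQ@(2,0)
Op 4: place BB@(1,0)
Op 5: place BR@(3,1)
Op 6: place WN@(0,3)
Per-piece attacks for W:
  WN@(0,3): attacks (2,4) (1,1) (2,2)
  WQ@(1,2): attacks (1,3) (1,4) (1,1) (1,0) (2,2) (3,2) (0,2) (2,3) (3,4) (2,1) (3,0) (0,3) (0,1) [ray(0,-1) blocked at (1,0); ray(1,0) blocked at (3,2); ray(-1,1) blocked at (0,3)]
  WQ@(2,0): attacks (2,1) (2,2) (2,3) (2,4) (3,0) (4,0) (1,0) (3,1) (1,1) (0,2) [ray(-1,0) blocked at (1,0); ray(1,1) blocked at (3,1)]
  WR@(3,2): attacks (3,3) (3,4) (3,1) (4,2) (2,2) (1,2) [ray(0,-1) blocked at (3,1); ray(-1,0) blocked at (1,2)]
Union (19 distinct): (0,1) (0,2) (0,3) (1,0) (1,1) (1,2) (1,3) (1,4) (2,1) (2,2) (2,3) (2,4) (3,0) (3,1) (3,2) (3,3) (3,4) (4,0) (4,2)

Answer: 19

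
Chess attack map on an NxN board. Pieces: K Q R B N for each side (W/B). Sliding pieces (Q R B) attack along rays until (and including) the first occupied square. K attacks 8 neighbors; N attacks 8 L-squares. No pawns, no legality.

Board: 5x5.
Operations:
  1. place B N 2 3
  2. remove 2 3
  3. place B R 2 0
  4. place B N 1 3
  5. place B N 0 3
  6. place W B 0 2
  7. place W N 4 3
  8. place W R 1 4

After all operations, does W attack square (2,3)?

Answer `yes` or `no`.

Op 1: place BN@(2,3)
Op 2: remove (2,3)
Op 3: place BR@(2,0)
Op 4: place BN@(1,3)
Op 5: place BN@(0,3)
Op 6: place WB@(0,2)
Op 7: place WN@(4,3)
Op 8: place WR@(1,4)
Per-piece attacks for W:
  WB@(0,2): attacks (1,3) (1,1) (2,0) [ray(1,1) blocked at (1,3); ray(1,-1) blocked at (2,0)]
  WR@(1,4): attacks (1,3) (2,4) (3,4) (4,4) (0,4) [ray(0,-1) blocked at (1,3)]
  WN@(4,3): attacks (2,4) (3,1) (2,2)
W attacks (2,3): no

Answer: no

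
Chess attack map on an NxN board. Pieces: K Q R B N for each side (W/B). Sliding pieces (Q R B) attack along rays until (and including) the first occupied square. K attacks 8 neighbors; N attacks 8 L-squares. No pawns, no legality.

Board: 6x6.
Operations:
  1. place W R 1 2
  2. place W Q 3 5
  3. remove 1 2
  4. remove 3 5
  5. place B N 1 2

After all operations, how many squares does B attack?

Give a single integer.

Answer: 6

Derivation:
Op 1: place WR@(1,2)
Op 2: place WQ@(3,5)
Op 3: remove (1,2)
Op 4: remove (3,5)
Op 5: place BN@(1,2)
Per-piece attacks for B:
  BN@(1,2): attacks (2,4) (3,3) (0,4) (2,0) (3,1) (0,0)
Union (6 distinct): (0,0) (0,4) (2,0) (2,4) (3,1) (3,3)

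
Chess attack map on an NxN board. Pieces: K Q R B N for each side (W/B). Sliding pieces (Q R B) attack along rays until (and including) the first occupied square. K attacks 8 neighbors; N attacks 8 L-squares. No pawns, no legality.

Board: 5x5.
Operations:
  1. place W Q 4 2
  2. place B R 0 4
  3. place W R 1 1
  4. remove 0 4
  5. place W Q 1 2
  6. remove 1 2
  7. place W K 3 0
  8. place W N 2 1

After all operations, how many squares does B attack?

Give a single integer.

Answer: 0

Derivation:
Op 1: place WQ@(4,2)
Op 2: place BR@(0,4)
Op 3: place WR@(1,1)
Op 4: remove (0,4)
Op 5: place WQ@(1,2)
Op 6: remove (1,2)
Op 7: place WK@(3,0)
Op 8: place WN@(2,1)
Per-piece attacks for B:
Union (0 distinct): (none)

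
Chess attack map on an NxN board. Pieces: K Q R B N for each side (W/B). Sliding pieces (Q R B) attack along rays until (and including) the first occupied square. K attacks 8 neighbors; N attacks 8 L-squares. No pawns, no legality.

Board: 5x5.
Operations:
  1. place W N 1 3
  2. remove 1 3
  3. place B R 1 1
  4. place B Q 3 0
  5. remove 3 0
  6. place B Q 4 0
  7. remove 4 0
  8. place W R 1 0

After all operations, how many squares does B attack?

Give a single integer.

Answer: 8

Derivation:
Op 1: place WN@(1,3)
Op 2: remove (1,3)
Op 3: place BR@(1,1)
Op 4: place BQ@(3,0)
Op 5: remove (3,0)
Op 6: place BQ@(4,0)
Op 7: remove (4,0)
Op 8: place WR@(1,0)
Per-piece attacks for B:
  BR@(1,1): attacks (1,2) (1,3) (1,4) (1,0) (2,1) (3,1) (4,1) (0,1) [ray(0,-1) blocked at (1,0)]
Union (8 distinct): (0,1) (1,0) (1,2) (1,3) (1,4) (2,1) (3,1) (4,1)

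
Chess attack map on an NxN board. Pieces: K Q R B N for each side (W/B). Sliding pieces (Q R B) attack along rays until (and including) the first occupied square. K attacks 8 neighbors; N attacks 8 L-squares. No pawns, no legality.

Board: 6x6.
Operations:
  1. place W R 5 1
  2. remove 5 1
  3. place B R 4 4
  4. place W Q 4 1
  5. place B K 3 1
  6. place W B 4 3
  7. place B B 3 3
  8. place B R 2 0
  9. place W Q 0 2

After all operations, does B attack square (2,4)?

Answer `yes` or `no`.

Answer: yes

Derivation:
Op 1: place WR@(5,1)
Op 2: remove (5,1)
Op 3: place BR@(4,4)
Op 4: place WQ@(4,1)
Op 5: place BK@(3,1)
Op 6: place WB@(4,3)
Op 7: place BB@(3,3)
Op 8: place BR@(2,0)
Op 9: place WQ@(0,2)
Per-piece attacks for B:
  BR@(2,0): attacks (2,1) (2,2) (2,3) (2,4) (2,5) (3,0) (4,0) (5,0) (1,0) (0,0)
  BK@(3,1): attacks (3,2) (3,0) (4,1) (2,1) (4,2) (4,0) (2,2) (2,0)
  BB@(3,3): attacks (4,4) (4,2) (5,1) (2,4) (1,5) (2,2) (1,1) (0,0) [ray(1,1) blocked at (4,4)]
  BR@(4,4): attacks (4,5) (4,3) (5,4) (3,4) (2,4) (1,4) (0,4) [ray(0,-1) blocked at (4,3)]
B attacks (2,4): yes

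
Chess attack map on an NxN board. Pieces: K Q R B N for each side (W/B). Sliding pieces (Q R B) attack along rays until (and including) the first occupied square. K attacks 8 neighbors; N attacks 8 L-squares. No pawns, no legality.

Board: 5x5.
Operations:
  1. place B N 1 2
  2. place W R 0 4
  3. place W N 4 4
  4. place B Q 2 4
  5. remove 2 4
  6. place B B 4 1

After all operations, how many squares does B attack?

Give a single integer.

Op 1: place BN@(1,2)
Op 2: place WR@(0,4)
Op 3: place WN@(4,4)
Op 4: place BQ@(2,4)
Op 5: remove (2,4)
Op 6: place BB@(4,1)
Per-piece attacks for B:
  BN@(1,2): attacks (2,4) (3,3) (0,4) (2,0) (3,1) (0,0)
  BB@(4,1): attacks (3,2) (2,3) (1,4) (3,0)
Union (10 distinct): (0,0) (0,4) (1,4) (2,0) (2,3) (2,4) (3,0) (3,1) (3,2) (3,3)

Answer: 10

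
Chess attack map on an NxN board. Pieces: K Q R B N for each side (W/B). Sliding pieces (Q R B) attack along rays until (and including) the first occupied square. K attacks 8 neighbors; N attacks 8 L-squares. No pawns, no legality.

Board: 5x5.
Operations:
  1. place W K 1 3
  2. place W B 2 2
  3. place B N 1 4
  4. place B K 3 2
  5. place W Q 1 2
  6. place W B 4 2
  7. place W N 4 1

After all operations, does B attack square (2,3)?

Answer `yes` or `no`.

Op 1: place WK@(1,3)
Op 2: place WB@(2,2)
Op 3: place BN@(1,4)
Op 4: place BK@(3,2)
Op 5: place WQ@(1,2)
Op 6: place WB@(4,2)
Op 7: place WN@(4,1)
Per-piece attacks for B:
  BN@(1,4): attacks (2,2) (3,3) (0,2)
  BK@(3,2): attacks (3,3) (3,1) (4,2) (2,2) (4,3) (4,1) (2,3) (2,1)
B attacks (2,3): yes

Answer: yes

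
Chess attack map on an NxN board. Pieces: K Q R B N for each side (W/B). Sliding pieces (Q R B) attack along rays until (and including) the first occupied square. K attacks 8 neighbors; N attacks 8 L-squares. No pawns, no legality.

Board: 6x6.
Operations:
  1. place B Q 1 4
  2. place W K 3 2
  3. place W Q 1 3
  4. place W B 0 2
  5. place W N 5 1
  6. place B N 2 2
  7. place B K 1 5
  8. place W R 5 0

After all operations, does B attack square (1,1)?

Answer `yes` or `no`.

Op 1: place BQ@(1,4)
Op 2: place WK@(3,2)
Op 3: place WQ@(1,3)
Op 4: place WB@(0,2)
Op 5: place WN@(5,1)
Op 6: place BN@(2,2)
Op 7: place BK@(1,5)
Op 8: place WR@(5,0)
Per-piece attacks for B:
  BQ@(1,4): attacks (1,5) (1,3) (2,4) (3,4) (4,4) (5,4) (0,4) (2,5) (2,3) (3,2) (0,5) (0,3) [ray(0,1) blocked at (1,5); ray(0,-1) blocked at (1,3); ray(1,-1) blocked at (3,2)]
  BK@(1,5): attacks (1,4) (2,5) (0,5) (2,4) (0,4)
  BN@(2,2): attacks (3,4) (4,3) (1,4) (0,3) (3,0) (4,1) (1,0) (0,1)
B attacks (1,1): no

Answer: no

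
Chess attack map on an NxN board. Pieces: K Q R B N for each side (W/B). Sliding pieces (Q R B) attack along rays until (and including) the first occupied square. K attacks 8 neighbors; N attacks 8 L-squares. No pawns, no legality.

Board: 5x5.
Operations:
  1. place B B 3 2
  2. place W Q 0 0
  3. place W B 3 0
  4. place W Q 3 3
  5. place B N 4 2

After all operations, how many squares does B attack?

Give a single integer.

Answer: 8

Derivation:
Op 1: place BB@(3,2)
Op 2: place WQ@(0,0)
Op 3: place WB@(3,0)
Op 4: place WQ@(3,3)
Op 5: place BN@(4,2)
Per-piece attacks for B:
  BB@(3,2): attacks (4,3) (4,1) (2,3) (1,4) (2,1) (1,0)
  BN@(4,2): attacks (3,4) (2,3) (3,0) (2,1)
Union (8 distinct): (1,0) (1,4) (2,1) (2,3) (3,0) (3,4) (4,1) (4,3)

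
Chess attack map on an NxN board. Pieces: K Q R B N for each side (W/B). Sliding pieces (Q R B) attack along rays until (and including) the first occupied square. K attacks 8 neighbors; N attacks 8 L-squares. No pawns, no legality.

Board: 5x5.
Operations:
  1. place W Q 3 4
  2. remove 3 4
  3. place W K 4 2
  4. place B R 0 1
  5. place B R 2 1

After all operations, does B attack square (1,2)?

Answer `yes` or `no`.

Answer: no

Derivation:
Op 1: place WQ@(3,4)
Op 2: remove (3,4)
Op 3: place WK@(4,2)
Op 4: place BR@(0,1)
Op 5: place BR@(2,1)
Per-piece attacks for B:
  BR@(0,1): attacks (0,2) (0,3) (0,4) (0,0) (1,1) (2,1) [ray(1,0) blocked at (2,1)]
  BR@(2,1): attacks (2,2) (2,3) (2,4) (2,0) (3,1) (4,1) (1,1) (0,1) [ray(-1,0) blocked at (0,1)]
B attacks (1,2): no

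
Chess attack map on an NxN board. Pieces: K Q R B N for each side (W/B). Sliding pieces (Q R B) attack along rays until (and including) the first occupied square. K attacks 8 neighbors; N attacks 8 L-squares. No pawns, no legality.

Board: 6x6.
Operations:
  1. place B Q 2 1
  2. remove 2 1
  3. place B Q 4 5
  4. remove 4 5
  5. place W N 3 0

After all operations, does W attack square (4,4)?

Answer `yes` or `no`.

Op 1: place BQ@(2,1)
Op 2: remove (2,1)
Op 3: place BQ@(4,5)
Op 4: remove (4,5)
Op 5: place WN@(3,0)
Per-piece attacks for W:
  WN@(3,0): attacks (4,2) (5,1) (2,2) (1,1)
W attacks (4,4): no

Answer: no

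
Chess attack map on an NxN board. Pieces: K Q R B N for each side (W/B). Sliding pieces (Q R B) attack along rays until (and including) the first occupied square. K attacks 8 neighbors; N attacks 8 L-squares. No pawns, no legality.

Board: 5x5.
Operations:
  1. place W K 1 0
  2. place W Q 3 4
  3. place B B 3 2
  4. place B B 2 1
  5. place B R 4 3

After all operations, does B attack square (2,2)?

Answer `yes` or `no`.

Answer: no

Derivation:
Op 1: place WK@(1,0)
Op 2: place WQ@(3,4)
Op 3: place BB@(3,2)
Op 4: place BB@(2,1)
Op 5: place BR@(4,3)
Per-piece attacks for B:
  BB@(2,1): attacks (3,2) (3,0) (1,2) (0,3) (1,0) [ray(1,1) blocked at (3,2); ray(-1,-1) blocked at (1,0)]
  BB@(3,2): attacks (4,3) (4,1) (2,3) (1,4) (2,1) [ray(1,1) blocked at (4,3); ray(-1,-1) blocked at (2,1)]
  BR@(4,3): attacks (4,4) (4,2) (4,1) (4,0) (3,3) (2,3) (1,3) (0,3)
B attacks (2,2): no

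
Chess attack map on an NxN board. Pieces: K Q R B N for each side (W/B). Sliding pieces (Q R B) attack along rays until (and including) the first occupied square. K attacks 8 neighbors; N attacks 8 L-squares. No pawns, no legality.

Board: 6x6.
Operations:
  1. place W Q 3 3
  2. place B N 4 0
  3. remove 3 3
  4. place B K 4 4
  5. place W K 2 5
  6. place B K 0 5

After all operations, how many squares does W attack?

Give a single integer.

Op 1: place WQ@(3,3)
Op 2: place BN@(4,0)
Op 3: remove (3,3)
Op 4: place BK@(4,4)
Op 5: place WK@(2,5)
Op 6: place BK@(0,5)
Per-piece attacks for W:
  WK@(2,5): attacks (2,4) (3,5) (1,5) (3,4) (1,4)
Union (5 distinct): (1,4) (1,5) (2,4) (3,4) (3,5)

Answer: 5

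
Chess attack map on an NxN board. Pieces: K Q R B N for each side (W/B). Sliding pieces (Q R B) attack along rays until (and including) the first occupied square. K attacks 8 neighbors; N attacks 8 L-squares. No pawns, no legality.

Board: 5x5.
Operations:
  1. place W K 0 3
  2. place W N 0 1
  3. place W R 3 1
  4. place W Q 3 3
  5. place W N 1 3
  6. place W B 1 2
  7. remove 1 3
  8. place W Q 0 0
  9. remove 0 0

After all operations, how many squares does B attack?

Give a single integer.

Answer: 0

Derivation:
Op 1: place WK@(0,3)
Op 2: place WN@(0,1)
Op 3: place WR@(3,1)
Op 4: place WQ@(3,3)
Op 5: place WN@(1,3)
Op 6: place WB@(1,2)
Op 7: remove (1,3)
Op 8: place WQ@(0,0)
Op 9: remove (0,0)
Per-piece attacks for B:
Union (0 distinct): (none)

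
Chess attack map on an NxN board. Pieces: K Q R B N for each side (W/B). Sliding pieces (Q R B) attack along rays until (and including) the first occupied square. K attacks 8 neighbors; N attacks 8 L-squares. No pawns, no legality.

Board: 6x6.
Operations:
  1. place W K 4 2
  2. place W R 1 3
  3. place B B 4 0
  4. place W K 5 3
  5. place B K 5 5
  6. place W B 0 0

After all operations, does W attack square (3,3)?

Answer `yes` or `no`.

Answer: yes

Derivation:
Op 1: place WK@(4,2)
Op 2: place WR@(1,3)
Op 3: place BB@(4,0)
Op 4: place WK@(5,3)
Op 5: place BK@(5,5)
Op 6: place WB@(0,0)
Per-piece attacks for W:
  WB@(0,0): attacks (1,1) (2,2) (3,3) (4,4) (5,5) [ray(1,1) blocked at (5,5)]
  WR@(1,3): attacks (1,4) (1,5) (1,2) (1,1) (1,0) (2,3) (3,3) (4,3) (5,3) (0,3) [ray(1,0) blocked at (5,3)]
  WK@(4,2): attacks (4,3) (4,1) (5,2) (3,2) (5,3) (5,1) (3,3) (3,1)
  WK@(5,3): attacks (5,4) (5,2) (4,3) (4,4) (4,2)
W attacks (3,3): yes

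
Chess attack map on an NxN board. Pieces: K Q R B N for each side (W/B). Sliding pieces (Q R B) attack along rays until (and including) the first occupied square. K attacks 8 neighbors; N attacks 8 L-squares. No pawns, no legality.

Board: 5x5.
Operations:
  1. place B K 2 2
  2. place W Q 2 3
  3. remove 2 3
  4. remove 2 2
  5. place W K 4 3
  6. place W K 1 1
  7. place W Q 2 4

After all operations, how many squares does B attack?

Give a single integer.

Answer: 0

Derivation:
Op 1: place BK@(2,2)
Op 2: place WQ@(2,3)
Op 3: remove (2,3)
Op 4: remove (2,2)
Op 5: place WK@(4,3)
Op 6: place WK@(1,1)
Op 7: place WQ@(2,4)
Per-piece attacks for B:
Union (0 distinct): (none)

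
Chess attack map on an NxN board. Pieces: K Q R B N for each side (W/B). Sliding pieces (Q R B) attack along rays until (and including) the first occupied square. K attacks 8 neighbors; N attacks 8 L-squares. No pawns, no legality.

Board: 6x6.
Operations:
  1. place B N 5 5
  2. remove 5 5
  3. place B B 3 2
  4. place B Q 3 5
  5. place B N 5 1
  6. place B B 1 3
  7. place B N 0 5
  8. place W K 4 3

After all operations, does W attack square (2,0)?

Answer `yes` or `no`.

Answer: no

Derivation:
Op 1: place BN@(5,5)
Op 2: remove (5,5)
Op 3: place BB@(3,2)
Op 4: place BQ@(3,5)
Op 5: place BN@(5,1)
Op 6: place BB@(1,3)
Op 7: place BN@(0,5)
Op 8: place WK@(4,3)
Per-piece attacks for W:
  WK@(4,3): attacks (4,4) (4,2) (5,3) (3,3) (5,4) (5,2) (3,4) (3,2)
W attacks (2,0): no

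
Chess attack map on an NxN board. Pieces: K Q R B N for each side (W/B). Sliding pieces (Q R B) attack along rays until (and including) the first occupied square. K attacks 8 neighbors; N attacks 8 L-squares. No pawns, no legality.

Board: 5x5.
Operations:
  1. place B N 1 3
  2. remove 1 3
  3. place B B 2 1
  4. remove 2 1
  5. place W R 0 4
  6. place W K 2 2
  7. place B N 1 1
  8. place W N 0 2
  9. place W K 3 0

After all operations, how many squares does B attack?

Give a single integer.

Op 1: place BN@(1,3)
Op 2: remove (1,3)
Op 3: place BB@(2,1)
Op 4: remove (2,1)
Op 5: place WR@(0,4)
Op 6: place WK@(2,2)
Op 7: place BN@(1,1)
Op 8: place WN@(0,2)
Op 9: place WK@(3,0)
Per-piece attacks for B:
  BN@(1,1): attacks (2,3) (3,2) (0,3) (3,0)
Union (4 distinct): (0,3) (2,3) (3,0) (3,2)

Answer: 4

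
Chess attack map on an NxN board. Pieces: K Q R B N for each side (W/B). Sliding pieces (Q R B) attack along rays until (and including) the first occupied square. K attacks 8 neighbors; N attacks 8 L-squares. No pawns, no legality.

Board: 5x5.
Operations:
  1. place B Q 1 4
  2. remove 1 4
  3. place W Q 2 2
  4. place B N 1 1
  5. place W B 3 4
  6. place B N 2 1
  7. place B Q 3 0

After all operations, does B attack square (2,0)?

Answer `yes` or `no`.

Op 1: place BQ@(1,4)
Op 2: remove (1,4)
Op 3: place WQ@(2,2)
Op 4: place BN@(1,1)
Op 5: place WB@(3,4)
Op 6: place BN@(2,1)
Op 7: place BQ@(3,0)
Per-piece attacks for B:
  BN@(1,1): attacks (2,3) (3,2) (0,3) (3,0)
  BN@(2,1): attacks (3,3) (4,2) (1,3) (0,2) (4,0) (0,0)
  BQ@(3,0): attacks (3,1) (3,2) (3,3) (3,4) (4,0) (2,0) (1,0) (0,0) (4,1) (2,1) [ray(0,1) blocked at (3,4); ray(-1,1) blocked at (2,1)]
B attacks (2,0): yes

Answer: yes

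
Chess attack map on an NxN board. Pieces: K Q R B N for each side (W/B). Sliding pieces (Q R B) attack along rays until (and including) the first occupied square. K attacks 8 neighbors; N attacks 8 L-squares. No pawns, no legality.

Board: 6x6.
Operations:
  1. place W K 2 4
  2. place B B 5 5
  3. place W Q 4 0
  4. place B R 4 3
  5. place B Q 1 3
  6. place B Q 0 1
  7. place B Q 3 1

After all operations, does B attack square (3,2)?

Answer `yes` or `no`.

Op 1: place WK@(2,4)
Op 2: place BB@(5,5)
Op 3: place WQ@(4,0)
Op 4: place BR@(4,3)
Op 5: place BQ@(1,3)
Op 6: place BQ@(0,1)
Op 7: place BQ@(3,1)
Per-piece attacks for B:
  BQ@(0,1): attacks (0,2) (0,3) (0,4) (0,5) (0,0) (1,1) (2,1) (3,1) (1,2) (2,3) (3,4) (4,5) (1,0) [ray(1,0) blocked at (3,1)]
  BQ@(1,3): attacks (1,4) (1,5) (1,2) (1,1) (1,0) (2,3) (3,3) (4,3) (0,3) (2,4) (2,2) (3,1) (0,4) (0,2) [ray(1,0) blocked at (4,3); ray(1,1) blocked at (2,4); ray(1,-1) blocked at (3,1)]
  BQ@(3,1): attacks (3,2) (3,3) (3,4) (3,5) (3,0) (4,1) (5,1) (2,1) (1,1) (0,1) (4,2) (5,3) (4,0) (2,2) (1,3) (2,0) [ray(-1,0) blocked at (0,1); ray(1,-1) blocked at (4,0); ray(-1,1) blocked at (1,3)]
  BR@(4,3): attacks (4,4) (4,5) (4,2) (4,1) (4,0) (5,3) (3,3) (2,3) (1,3) [ray(0,-1) blocked at (4,0); ray(-1,0) blocked at (1,3)]
  BB@(5,5): attacks (4,4) (3,3) (2,2) (1,1) (0,0)
B attacks (3,2): yes

Answer: yes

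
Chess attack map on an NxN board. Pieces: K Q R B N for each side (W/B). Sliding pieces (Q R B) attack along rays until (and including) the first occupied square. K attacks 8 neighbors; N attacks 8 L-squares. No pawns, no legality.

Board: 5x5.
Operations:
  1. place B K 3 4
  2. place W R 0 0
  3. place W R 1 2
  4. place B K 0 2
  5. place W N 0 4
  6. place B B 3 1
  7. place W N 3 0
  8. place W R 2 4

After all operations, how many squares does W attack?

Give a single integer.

Answer: 16

Derivation:
Op 1: place BK@(3,4)
Op 2: place WR@(0,0)
Op 3: place WR@(1,2)
Op 4: place BK@(0,2)
Op 5: place WN@(0,4)
Op 6: place BB@(3,1)
Op 7: place WN@(3,0)
Op 8: place WR@(2,4)
Per-piece attacks for W:
  WR@(0,0): attacks (0,1) (0,2) (1,0) (2,0) (3,0) [ray(0,1) blocked at (0,2); ray(1,0) blocked at (3,0)]
  WN@(0,4): attacks (1,2) (2,3)
  WR@(1,2): attacks (1,3) (1,4) (1,1) (1,0) (2,2) (3,2) (4,2) (0,2) [ray(-1,0) blocked at (0,2)]
  WR@(2,4): attacks (2,3) (2,2) (2,1) (2,0) (3,4) (1,4) (0,4) [ray(1,0) blocked at (3,4); ray(-1,0) blocked at (0,4)]
  WN@(3,0): attacks (4,2) (2,2) (1,1)
Union (16 distinct): (0,1) (0,2) (0,4) (1,0) (1,1) (1,2) (1,3) (1,4) (2,0) (2,1) (2,2) (2,3) (3,0) (3,2) (3,4) (4,2)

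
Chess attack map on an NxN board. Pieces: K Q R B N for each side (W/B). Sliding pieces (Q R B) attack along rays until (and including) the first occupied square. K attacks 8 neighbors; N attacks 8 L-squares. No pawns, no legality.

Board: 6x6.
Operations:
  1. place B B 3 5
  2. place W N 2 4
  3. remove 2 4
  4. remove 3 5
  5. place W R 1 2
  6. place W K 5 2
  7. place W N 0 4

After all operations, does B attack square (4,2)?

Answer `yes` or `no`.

Answer: no

Derivation:
Op 1: place BB@(3,5)
Op 2: place WN@(2,4)
Op 3: remove (2,4)
Op 4: remove (3,5)
Op 5: place WR@(1,2)
Op 6: place WK@(5,2)
Op 7: place WN@(0,4)
Per-piece attacks for B:
B attacks (4,2): no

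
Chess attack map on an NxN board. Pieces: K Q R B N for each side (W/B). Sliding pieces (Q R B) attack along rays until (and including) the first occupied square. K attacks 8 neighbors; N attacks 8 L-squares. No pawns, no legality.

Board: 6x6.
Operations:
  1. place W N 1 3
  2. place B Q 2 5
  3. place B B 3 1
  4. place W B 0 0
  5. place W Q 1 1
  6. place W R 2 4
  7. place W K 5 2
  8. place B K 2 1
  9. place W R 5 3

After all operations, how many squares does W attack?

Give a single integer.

Op 1: place WN@(1,3)
Op 2: place BQ@(2,5)
Op 3: place BB@(3,1)
Op 4: place WB@(0,0)
Op 5: place WQ@(1,1)
Op 6: place WR@(2,4)
Op 7: place WK@(5,2)
Op 8: place BK@(2,1)
Op 9: place WR@(5,3)
Per-piece attacks for W:
  WB@(0,0): attacks (1,1) [ray(1,1) blocked at (1,1)]
  WQ@(1,1): attacks (1,2) (1,3) (1,0) (2,1) (0,1) (2,2) (3,3) (4,4) (5,5) (2,0) (0,2) (0,0) [ray(0,1) blocked at (1,3); ray(1,0) blocked at (2,1); ray(-1,-1) blocked at (0,0)]
  WN@(1,3): attacks (2,5) (3,4) (0,5) (2,1) (3,2) (0,1)
  WR@(2,4): attacks (2,5) (2,3) (2,2) (2,1) (3,4) (4,4) (5,4) (1,4) (0,4) [ray(0,1) blocked at (2,5); ray(0,-1) blocked at (2,1)]
  WK@(5,2): attacks (5,3) (5,1) (4,2) (4,3) (4,1)
  WR@(5,3): attacks (5,4) (5,5) (5,2) (4,3) (3,3) (2,3) (1,3) [ray(0,-1) blocked at (5,2); ray(-1,0) blocked at (1,3)]
Union (27 distinct): (0,0) (0,1) (0,2) (0,4) (0,5) (1,0) (1,1) (1,2) (1,3) (1,4) (2,0) (2,1) (2,2) (2,3) (2,5) (3,2) (3,3) (3,4) (4,1) (4,2) (4,3) (4,4) (5,1) (5,2) (5,3) (5,4) (5,5)

Answer: 27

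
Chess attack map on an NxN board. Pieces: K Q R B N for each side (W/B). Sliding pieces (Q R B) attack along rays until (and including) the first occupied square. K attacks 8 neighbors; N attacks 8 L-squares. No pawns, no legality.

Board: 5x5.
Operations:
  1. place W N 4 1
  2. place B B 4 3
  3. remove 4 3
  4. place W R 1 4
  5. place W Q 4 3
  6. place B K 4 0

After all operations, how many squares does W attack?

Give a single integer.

Answer: 17

Derivation:
Op 1: place WN@(4,1)
Op 2: place BB@(4,3)
Op 3: remove (4,3)
Op 4: place WR@(1,4)
Op 5: place WQ@(4,3)
Op 6: place BK@(4,0)
Per-piece attacks for W:
  WR@(1,4): attacks (1,3) (1,2) (1,1) (1,0) (2,4) (3,4) (4,4) (0,4)
  WN@(4,1): attacks (3,3) (2,2) (2,0)
  WQ@(4,3): attacks (4,4) (4,2) (4,1) (3,3) (2,3) (1,3) (0,3) (3,4) (3,2) (2,1) (1,0) [ray(0,-1) blocked at (4,1)]
Union (17 distinct): (0,3) (0,4) (1,0) (1,1) (1,2) (1,3) (2,0) (2,1) (2,2) (2,3) (2,4) (3,2) (3,3) (3,4) (4,1) (4,2) (4,4)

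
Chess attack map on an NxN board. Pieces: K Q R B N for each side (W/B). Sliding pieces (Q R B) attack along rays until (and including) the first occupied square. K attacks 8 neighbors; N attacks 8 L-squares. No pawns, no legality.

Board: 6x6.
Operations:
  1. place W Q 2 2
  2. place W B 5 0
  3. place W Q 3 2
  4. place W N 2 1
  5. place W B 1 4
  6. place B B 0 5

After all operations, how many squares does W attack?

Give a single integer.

Answer: 29

Derivation:
Op 1: place WQ@(2,2)
Op 2: place WB@(5,0)
Op 3: place WQ@(3,2)
Op 4: place WN@(2,1)
Op 5: place WB@(1,4)
Op 6: place BB@(0,5)
Per-piece attacks for W:
  WB@(1,4): attacks (2,5) (2,3) (3,2) (0,5) (0,3) [ray(1,-1) blocked at (3,2); ray(-1,1) blocked at (0,5)]
  WN@(2,1): attacks (3,3) (4,2) (1,3) (0,2) (4,0) (0,0)
  WQ@(2,2): attacks (2,3) (2,4) (2,5) (2,1) (3,2) (1,2) (0,2) (3,3) (4,4) (5,5) (3,1) (4,0) (1,3) (0,4) (1,1) (0,0) [ray(0,-1) blocked at (2,1); ray(1,0) blocked at (3,2)]
  WQ@(3,2): attacks (3,3) (3,4) (3,5) (3,1) (3,0) (4,2) (5,2) (2,2) (4,3) (5,4) (4,1) (5,0) (2,3) (1,4) (2,1) [ray(-1,0) blocked at (2,2); ray(1,-1) blocked at (5,0); ray(-1,1) blocked at (1,4); ray(-1,-1) blocked at (2,1)]
  WB@(5,0): attacks (4,1) (3,2) [ray(-1,1) blocked at (3,2)]
Union (29 distinct): (0,0) (0,2) (0,3) (0,4) (0,5) (1,1) (1,2) (1,3) (1,4) (2,1) (2,2) (2,3) (2,4) (2,5) (3,0) (3,1) (3,2) (3,3) (3,4) (3,5) (4,0) (4,1) (4,2) (4,3) (4,4) (5,0) (5,2) (5,4) (5,5)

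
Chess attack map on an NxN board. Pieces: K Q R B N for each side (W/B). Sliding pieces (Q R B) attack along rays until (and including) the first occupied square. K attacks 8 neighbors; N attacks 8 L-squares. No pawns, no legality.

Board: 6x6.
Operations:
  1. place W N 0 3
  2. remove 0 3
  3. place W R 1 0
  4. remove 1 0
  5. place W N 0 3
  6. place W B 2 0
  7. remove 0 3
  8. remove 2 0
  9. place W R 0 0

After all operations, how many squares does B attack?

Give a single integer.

Answer: 0

Derivation:
Op 1: place WN@(0,3)
Op 2: remove (0,3)
Op 3: place WR@(1,0)
Op 4: remove (1,0)
Op 5: place WN@(0,3)
Op 6: place WB@(2,0)
Op 7: remove (0,3)
Op 8: remove (2,0)
Op 9: place WR@(0,0)
Per-piece attacks for B:
Union (0 distinct): (none)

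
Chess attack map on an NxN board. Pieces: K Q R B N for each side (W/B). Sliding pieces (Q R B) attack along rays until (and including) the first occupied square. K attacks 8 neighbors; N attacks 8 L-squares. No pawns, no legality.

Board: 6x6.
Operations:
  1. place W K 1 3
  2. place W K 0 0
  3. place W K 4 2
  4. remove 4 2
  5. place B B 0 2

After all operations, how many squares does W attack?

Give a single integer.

Op 1: place WK@(1,3)
Op 2: place WK@(0,0)
Op 3: place WK@(4,2)
Op 4: remove (4,2)
Op 5: place BB@(0,2)
Per-piece attacks for W:
  WK@(0,0): attacks (0,1) (1,0) (1,1)
  WK@(1,3): attacks (1,4) (1,2) (2,3) (0,3) (2,4) (2,2) (0,4) (0,2)
Union (11 distinct): (0,1) (0,2) (0,3) (0,4) (1,0) (1,1) (1,2) (1,4) (2,2) (2,3) (2,4)

Answer: 11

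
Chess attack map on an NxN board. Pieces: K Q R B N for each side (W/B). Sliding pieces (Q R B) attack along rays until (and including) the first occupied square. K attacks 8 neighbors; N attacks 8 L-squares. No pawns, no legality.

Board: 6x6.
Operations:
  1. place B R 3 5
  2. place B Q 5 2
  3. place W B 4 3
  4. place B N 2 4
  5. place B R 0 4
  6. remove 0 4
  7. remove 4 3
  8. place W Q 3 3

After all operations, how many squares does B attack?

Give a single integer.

Op 1: place BR@(3,5)
Op 2: place BQ@(5,2)
Op 3: place WB@(4,3)
Op 4: place BN@(2,4)
Op 5: place BR@(0,4)
Op 6: remove (0,4)
Op 7: remove (4,3)
Op 8: place WQ@(3,3)
Per-piece attacks for B:
  BN@(2,4): attacks (4,5) (0,5) (3,2) (4,3) (1,2) (0,3)
  BR@(3,5): attacks (3,4) (3,3) (4,5) (5,5) (2,5) (1,5) (0,5) [ray(0,-1) blocked at (3,3)]
  BQ@(5,2): attacks (5,3) (5,4) (5,5) (5,1) (5,0) (4,2) (3,2) (2,2) (1,2) (0,2) (4,3) (3,4) (2,5) (4,1) (3,0)
Union (20 distinct): (0,2) (0,3) (0,5) (1,2) (1,5) (2,2) (2,5) (3,0) (3,2) (3,3) (3,4) (4,1) (4,2) (4,3) (4,5) (5,0) (5,1) (5,3) (5,4) (5,5)

Answer: 20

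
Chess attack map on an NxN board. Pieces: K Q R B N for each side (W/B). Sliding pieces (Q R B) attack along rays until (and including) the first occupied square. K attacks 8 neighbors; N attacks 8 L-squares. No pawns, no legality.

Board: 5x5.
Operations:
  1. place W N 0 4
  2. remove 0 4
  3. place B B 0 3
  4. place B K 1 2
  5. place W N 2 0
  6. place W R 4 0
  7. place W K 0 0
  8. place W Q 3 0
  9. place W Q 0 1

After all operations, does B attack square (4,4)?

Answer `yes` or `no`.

Answer: no

Derivation:
Op 1: place WN@(0,4)
Op 2: remove (0,4)
Op 3: place BB@(0,3)
Op 4: place BK@(1,2)
Op 5: place WN@(2,0)
Op 6: place WR@(4,0)
Op 7: place WK@(0,0)
Op 8: place WQ@(3,0)
Op 9: place WQ@(0,1)
Per-piece attacks for B:
  BB@(0,3): attacks (1,4) (1,2) [ray(1,-1) blocked at (1,2)]
  BK@(1,2): attacks (1,3) (1,1) (2,2) (0,2) (2,3) (2,1) (0,3) (0,1)
B attacks (4,4): no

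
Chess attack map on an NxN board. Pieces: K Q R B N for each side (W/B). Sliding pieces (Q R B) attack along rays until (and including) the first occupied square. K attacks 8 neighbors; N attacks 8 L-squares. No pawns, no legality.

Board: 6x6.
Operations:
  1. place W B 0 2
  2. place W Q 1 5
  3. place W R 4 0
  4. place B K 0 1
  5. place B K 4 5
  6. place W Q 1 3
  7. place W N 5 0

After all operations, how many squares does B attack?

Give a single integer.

Op 1: place WB@(0,2)
Op 2: place WQ@(1,5)
Op 3: place WR@(4,0)
Op 4: place BK@(0,1)
Op 5: place BK@(4,5)
Op 6: place WQ@(1,3)
Op 7: place WN@(5,0)
Per-piece attacks for B:
  BK@(0,1): attacks (0,2) (0,0) (1,1) (1,2) (1,0)
  BK@(4,5): attacks (4,4) (5,5) (3,5) (5,4) (3,4)
Union (10 distinct): (0,0) (0,2) (1,0) (1,1) (1,2) (3,4) (3,5) (4,4) (5,4) (5,5)

Answer: 10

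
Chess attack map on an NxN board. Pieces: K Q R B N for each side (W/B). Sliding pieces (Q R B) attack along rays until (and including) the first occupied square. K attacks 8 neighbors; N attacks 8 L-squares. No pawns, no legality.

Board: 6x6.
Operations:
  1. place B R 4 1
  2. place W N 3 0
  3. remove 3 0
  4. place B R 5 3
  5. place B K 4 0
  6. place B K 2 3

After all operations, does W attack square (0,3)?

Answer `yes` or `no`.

Op 1: place BR@(4,1)
Op 2: place WN@(3,0)
Op 3: remove (3,0)
Op 4: place BR@(5,3)
Op 5: place BK@(4,0)
Op 6: place BK@(2,3)
Per-piece attacks for W:
W attacks (0,3): no

Answer: no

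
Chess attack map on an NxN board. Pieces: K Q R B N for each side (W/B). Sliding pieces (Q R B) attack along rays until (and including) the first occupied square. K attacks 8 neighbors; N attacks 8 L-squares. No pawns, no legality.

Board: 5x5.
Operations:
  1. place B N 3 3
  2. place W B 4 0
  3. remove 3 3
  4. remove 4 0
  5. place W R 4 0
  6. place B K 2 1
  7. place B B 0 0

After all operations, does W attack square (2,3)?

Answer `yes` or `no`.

Answer: no

Derivation:
Op 1: place BN@(3,3)
Op 2: place WB@(4,0)
Op 3: remove (3,3)
Op 4: remove (4,0)
Op 5: place WR@(4,0)
Op 6: place BK@(2,1)
Op 7: place BB@(0,0)
Per-piece attacks for W:
  WR@(4,0): attacks (4,1) (4,2) (4,3) (4,4) (3,0) (2,0) (1,0) (0,0) [ray(-1,0) blocked at (0,0)]
W attacks (2,3): no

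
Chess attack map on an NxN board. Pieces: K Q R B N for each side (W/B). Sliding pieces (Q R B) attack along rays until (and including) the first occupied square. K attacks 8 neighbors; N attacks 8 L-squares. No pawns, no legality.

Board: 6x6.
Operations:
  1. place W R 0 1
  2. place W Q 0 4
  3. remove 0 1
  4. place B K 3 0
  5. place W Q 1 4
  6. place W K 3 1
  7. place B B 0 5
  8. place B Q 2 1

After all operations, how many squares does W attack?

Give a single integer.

Op 1: place WR@(0,1)
Op 2: place WQ@(0,4)
Op 3: remove (0,1)
Op 4: place BK@(3,0)
Op 5: place WQ@(1,4)
Op 6: place WK@(3,1)
Op 7: place BB@(0,5)
Op 8: place BQ@(2,1)
Per-piece attacks for W:
  WQ@(0,4): attacks (0,5) (0,3) (0,2) (0,1) (0,0) (1,4) (1,5) (1,3) (2,2) (3,1) [ray(0,1) blocked at (0,5); ray(1,0) blocked at (1,4); ray(1,-1) blocked at (3,1)]
  WQ@(1,4): attacks (1,5) (1,3) (1,2) (1,1) (1,0) (2,4) (3,4) (4,4) (5,4) (0,4) (2,5) (2,3) (3,2) (4,1) (5,0) (0,5) (0,3) [ray(-1,0) blocked at (0,4); ray(-1,1) blocked at (0,5)]
  WK@(3,1): attacks (3,2) (3,0) (4,1) (2,1) (4,2) (4,0) (2,2) (2,0)
Union (28 distinct): (0,0) (0,1) (0,2) (0,3) (0,4) (0,5) (1,0) (1,1) (1,2) (1,3) (1,4) (1,5) (2,0) (2,1) (2,2) (2,3) (2,4) (2,5) (3,0) (3,1) (3,2) (3,4) (4,0) (4,1) (4,2) (4,4) (5,0) (5,4)

Answer: 28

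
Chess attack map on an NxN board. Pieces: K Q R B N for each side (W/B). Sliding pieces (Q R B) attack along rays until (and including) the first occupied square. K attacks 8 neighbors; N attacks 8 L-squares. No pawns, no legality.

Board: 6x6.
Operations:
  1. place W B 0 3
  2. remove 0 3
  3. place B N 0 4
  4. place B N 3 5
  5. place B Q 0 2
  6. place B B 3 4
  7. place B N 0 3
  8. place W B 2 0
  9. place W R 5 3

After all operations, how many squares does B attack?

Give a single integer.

Op 1: place WB@(0,3)
Op 2: remove (0,3)
Op 3: place BN@(0,4)
Op 4: place BN@(3,5)
Op 5: place BQ@(0,2)
Op 6: place BB@(3,4)
Op 7: place BN@(0,3)
Op 8: place WB@(2,0)
Op 9: place WR@(5,3)
Per-piece attacks for B:
  BQ@(0,2): attacks (0,3) (0,1) (0,0) (1,2) (2,2) (3,2) (4,2) (5,2) (1,3) (2,4) (3,5) (1,1) (2,0) [ray(0,1) blocked at (0,3); ray(1,1) blocked at (3,5); ray(1,-1) blocked at (2,0)]
  BN@(0,3): attacks (1,5) (2,4) (1,1) (2,2)
  BN@(0,4): attacks (2,5) (1,2) (2,3)
  BB@(3,4): attacks (4,5) (4,3) (5,2) (2,5) (2,3) (1,2) (0,1)
  BN@(3,5): attacks (4,3) (5,4) (2,3) (1,4)
Union (20 distinct): (0,0) (0,1) (0,3) (1,1) (1,2) (1,3) (1,4) (1,5) (2,0) (2,2) (2,3) (2,4) (2,5) (3,2) (3,5) (4,2) (4,3) (4,5) (5,2) (5,4)

Answer: 20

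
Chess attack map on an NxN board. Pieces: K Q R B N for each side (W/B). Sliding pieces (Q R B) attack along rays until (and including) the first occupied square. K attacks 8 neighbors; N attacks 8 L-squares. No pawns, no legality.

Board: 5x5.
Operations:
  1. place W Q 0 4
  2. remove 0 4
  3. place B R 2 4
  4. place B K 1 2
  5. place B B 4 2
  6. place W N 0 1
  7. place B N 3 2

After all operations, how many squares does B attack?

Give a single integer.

Op 1: place WQ@(0,4)
Op 2: remove (0,4)
Op 3: place BR@(2,4)
Op 4: place BK@(1,2)
Op 5: place BB@(4,2)
Op 6: place WN@(0,1)
Op 7: place BN@(3,2)
Per-piece attacks for B:
  BK@(1,2): attacks (1,3) (1,1) (2,2) (0,2) (2,3) (2,1) (0,3) (0,1)
  BR@(2,4): attacks (2,3) (2,2) (2,1) (2,0) (3,4) (4,4) (1,4) (0,4)
  BN@(3,2): attacks (4,4) (2,4) (1,3) (4,0) (2,0) (1,1)
  BB@(4,2): attacks (3,3) (2,4) (3,1) (2,0) [ray(-1,1) blocked at (2,4)]
Union (17 distinct): (0,1) (0,2) (0,3) (0,4) (1,1) (1,3) (1,4) (2,0) (2,1) (2,2) (2,3) (2,4) (3,1) (3,3) (3,4) (4,0) (4,4)

Answer: 17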